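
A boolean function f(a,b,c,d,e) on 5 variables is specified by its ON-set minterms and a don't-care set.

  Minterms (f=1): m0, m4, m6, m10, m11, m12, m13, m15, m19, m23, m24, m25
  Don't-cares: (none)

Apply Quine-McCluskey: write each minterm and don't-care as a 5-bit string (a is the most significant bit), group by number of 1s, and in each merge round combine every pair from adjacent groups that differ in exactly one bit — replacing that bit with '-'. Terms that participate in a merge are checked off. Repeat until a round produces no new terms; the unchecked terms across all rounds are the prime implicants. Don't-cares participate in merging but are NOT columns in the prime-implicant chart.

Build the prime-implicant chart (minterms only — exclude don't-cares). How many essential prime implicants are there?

5

Round 0: 00000✓ 00100✓ 00110✓ 01010✓ 01011✓ 01100✓ 01101✓ 01111✓ 10011✓ 10111✓ 11000✓ 11001✓
Round 1: 0-100 00-00 001-0 01-11 0101- 011-1 0110- 10-11 1100-
PIs = {0-100, 00-00, 001-0, 01-11, 0101-, 011-1, 0110-, 10-11, 1100-}
Coverage chart:
  m0: 00-00 ←essential
  m4: 0-100,00-00,001-0
  m6: 001-0 ←essential
  m10: 0101- ←essential
  m11: 01-11,0101-
  m12: 0-100,0110-
  m13: 011-1,0110-
  m15: 01-11,011-1
  m19: 10-11 ←essential
  m23: 10-11 ←essential
  m24: 1100- ←essential
  m25: 1100- ←essential
Essential: 00-00, 001-0, 0101-, 10-11, 1100-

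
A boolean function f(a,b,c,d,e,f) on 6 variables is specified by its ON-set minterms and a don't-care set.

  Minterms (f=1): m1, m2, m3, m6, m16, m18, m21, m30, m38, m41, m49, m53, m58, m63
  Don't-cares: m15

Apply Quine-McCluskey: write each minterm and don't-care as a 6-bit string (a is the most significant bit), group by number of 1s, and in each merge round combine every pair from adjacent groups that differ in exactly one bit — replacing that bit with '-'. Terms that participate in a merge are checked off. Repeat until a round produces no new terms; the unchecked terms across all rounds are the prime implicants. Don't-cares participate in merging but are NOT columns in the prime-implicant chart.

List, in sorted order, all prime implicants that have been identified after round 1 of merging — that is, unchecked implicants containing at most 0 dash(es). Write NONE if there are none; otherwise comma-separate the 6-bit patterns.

Round 0: 000001✓ 000010✓ 000011✓ 000110✓ 001111 010000✓ 010010✓ 010101✓ 011110 100110✓ 101001 110001✓ 110101✓ 111010 111111
Round 1: -00110 -10101 0-0010 000-10 0000-1 00001- 0100-0 110-01
PIs = {-00110, -10101, 0-0010, 000-10, 0000-1, 00001-, 001111, 0100-0, 011110, 101001, 110-01, 111010, 111111}

001111, 011110, 101001, 111010, 111111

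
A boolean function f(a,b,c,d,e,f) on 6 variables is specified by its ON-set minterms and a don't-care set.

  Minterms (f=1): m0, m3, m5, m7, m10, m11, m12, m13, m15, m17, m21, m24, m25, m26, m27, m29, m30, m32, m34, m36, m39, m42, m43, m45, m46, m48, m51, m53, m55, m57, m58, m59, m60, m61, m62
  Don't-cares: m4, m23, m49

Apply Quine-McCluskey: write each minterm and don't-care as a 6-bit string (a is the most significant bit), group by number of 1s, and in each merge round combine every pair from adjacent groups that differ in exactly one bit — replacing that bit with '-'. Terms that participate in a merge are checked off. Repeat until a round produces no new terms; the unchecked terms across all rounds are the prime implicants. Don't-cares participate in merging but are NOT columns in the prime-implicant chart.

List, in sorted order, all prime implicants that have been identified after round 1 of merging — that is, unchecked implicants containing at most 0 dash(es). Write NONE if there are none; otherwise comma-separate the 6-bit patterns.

NONE

[col 0] 000000*, 000011*, 000100*, 000101*, 000111*, 001010*, 001011*, 001100*, 001101*, 001111*, 010001*, 010101*, 010111*, 011000*, 011001*, 011010*, 011011*, 011101*, 011110*, 100000*, 100010*, 100100*, 100111*, 101010*, 101011*, 101101*, 101110*, 110000*, 110001*, 110011*, 110101*, 110111*, 111001*, 111010*, 111011*, 111100*, 111101*, 111110*
[col 1] -00000*, -00100*, -00111*, -01010*, -01011*, -01101*, -10001*, -10101*, -10111*, -11001*, -11010*, -11011*, -11101*, -11110*, 0-0101*, 0-0111*, 0-1010*, 0-1011*, 0-1101*, 00-011*, 00-100*, 00-101*, 00-111*, 000-00*, 000-11*, 0001-1*, 00010-*, 001-11*, 00101-*, 0011-1*, 00110-*, 01-001*, 01-101*, 010-01*, 0101-1*, 011-01*, 011-10*, 0110-0*, 0110-1*, 01100-*, 01101-*, 1-0000, 1-0111*, 1-1010*, 1-1011*, 1-1101*, 1-1110*, 10-010, 100-00*, 1000-0, 101-10*, 10101-*, 11-001*, 11-011*, 11-101*, 110-01*, 110-11*, 1100-1*, 11000-, 1101-1*, 111-01*, 111-10*, 1110-1*, 11101-*, 1111-0, 11110-
[col 2] --0111, --1010*, --1011*, --1101, -00-00, -0101-*, -1-001*, -1-101*, -10-01*, -101-1, -11-01*, -11-10, -110-1, -1101-*, 0--101, 0-01-1, 0-101-*, 00--11, 00-1-1, 00-10-, 01--01*, 0110--, 1-1-10, 1-101-*, 11--01*, 11-0-1, 110--1
[col 3] --101-, -1--01
Prime implicants: --0111, --101-, --1101, -00-00, -1--01, -101-1, -11-10, -110-1, 0--101, 0-01-1, 00--11, 00-1-1, 00-10-, 0110--, 1-0000, 1-1-10, 10-010, 1000-0, 11-0-1, 110--1, 11000-, 1111-0, 11110-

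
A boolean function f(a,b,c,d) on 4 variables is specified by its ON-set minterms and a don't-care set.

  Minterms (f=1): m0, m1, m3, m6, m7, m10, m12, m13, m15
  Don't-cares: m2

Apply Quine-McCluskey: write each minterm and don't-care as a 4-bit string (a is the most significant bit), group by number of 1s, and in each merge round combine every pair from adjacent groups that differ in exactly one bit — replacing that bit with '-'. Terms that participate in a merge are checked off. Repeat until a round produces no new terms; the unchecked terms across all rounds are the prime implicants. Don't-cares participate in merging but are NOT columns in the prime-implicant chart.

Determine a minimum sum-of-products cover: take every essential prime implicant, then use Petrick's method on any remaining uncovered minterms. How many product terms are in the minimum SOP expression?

5

Round 0: 0000✓ 0001✓ 0010✓ 0011✓ 0110✓ 0111✓ 1010✓ 1100✓ 1101✓ 1111✓
Round 1: -010 -111 0-10✓ 0-11✓ 00-0✓ 00-1✓ 000-✓ 001-✓ 011-✓ 11-1 110-
Round 2: 0-1- 00--
PIs = {-010, -111, 0-1-, 00--, 11-1, 110-}
Coverage chart:
  m0: 00-- ←essential
  m1: 00-- ←essential
  m3: 0-1-,00--
  m6: 0-1- ←essential
  m7: -111,0-1-
  m10: -010 ←essential
  m12: 110- ←essential
  m13: 11-1,110-
  m15: -111,11-1
Essential: -010, 0-1-, 00--, 110-
Petrick residual → -111
Min cover (5 terms): b'cd' + bcd + a'c + a'b' + abc'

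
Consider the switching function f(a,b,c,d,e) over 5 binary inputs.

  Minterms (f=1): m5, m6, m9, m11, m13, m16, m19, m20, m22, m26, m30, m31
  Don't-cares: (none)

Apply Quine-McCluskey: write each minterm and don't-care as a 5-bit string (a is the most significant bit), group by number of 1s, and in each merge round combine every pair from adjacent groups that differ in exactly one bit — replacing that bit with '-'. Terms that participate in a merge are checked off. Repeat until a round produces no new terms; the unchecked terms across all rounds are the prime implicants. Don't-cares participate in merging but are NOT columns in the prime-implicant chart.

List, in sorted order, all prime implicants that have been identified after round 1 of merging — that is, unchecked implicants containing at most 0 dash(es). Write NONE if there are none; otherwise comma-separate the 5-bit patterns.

10011

Round 0: 00101✓ 00110✓ 01001✓ 01011✓ 01101✓ 10000✓ 10011 10100✓ 10110✓ 11010✓ 11110✓ 11111✓
Round 1: -0110 0-101 01-01 010-1 1-110 10-00 101-0 11-10 1111-
PIs = {-0110, 0-101, 01-01, 010-1, 1-110, 10-00, 10011, 101-0, 11-10, 1111-}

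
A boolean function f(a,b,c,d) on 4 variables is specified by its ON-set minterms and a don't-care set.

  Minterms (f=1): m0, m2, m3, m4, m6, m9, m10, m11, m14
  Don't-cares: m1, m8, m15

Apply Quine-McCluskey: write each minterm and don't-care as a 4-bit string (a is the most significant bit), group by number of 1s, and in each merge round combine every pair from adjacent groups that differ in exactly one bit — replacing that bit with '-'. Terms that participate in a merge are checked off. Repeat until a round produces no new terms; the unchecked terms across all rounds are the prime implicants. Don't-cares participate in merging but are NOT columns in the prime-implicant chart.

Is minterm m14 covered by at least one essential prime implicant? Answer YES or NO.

Round 0: 0000✓ 0001✓ 0010✓ 0011✓ 0100✓ 0110✓ 1000✓ 1001✓ 1010✓ 1011✓ 1110✓ 1111✓
Round 1: -000✓ -001✓ -010✓ -011✓ -110✓ 0-00✓ 0-10✓ 00-0✓ 00-1✓ 000-✓ 001-✓ 01-0✓ 1-10✓ 1-11✓ 10-0✓ 10-1✓ 100-✓ 101-✓ 111-✓
Round 2: --10 -0-0✓ -0-1✓ -00-✓ -01-✓ 0--0 00--✓ 1-1- 10--✓
Round 3: -0--
PIs = {--10, -0--, 0--0, 1-1-}
Coverage chart:
  m0: -0--,0--0
  m2: --10,-0--,0--0
  m3: -0-- ←essential
  m4: 0--0 ←essential
  m6: --10,0--0
  m9: -0-- ←essential
  m10: --10,-0--,1-1-
  m11: -0--,1-1-
  m14: --10,1-1-
Essential: -0--, 0--0

NO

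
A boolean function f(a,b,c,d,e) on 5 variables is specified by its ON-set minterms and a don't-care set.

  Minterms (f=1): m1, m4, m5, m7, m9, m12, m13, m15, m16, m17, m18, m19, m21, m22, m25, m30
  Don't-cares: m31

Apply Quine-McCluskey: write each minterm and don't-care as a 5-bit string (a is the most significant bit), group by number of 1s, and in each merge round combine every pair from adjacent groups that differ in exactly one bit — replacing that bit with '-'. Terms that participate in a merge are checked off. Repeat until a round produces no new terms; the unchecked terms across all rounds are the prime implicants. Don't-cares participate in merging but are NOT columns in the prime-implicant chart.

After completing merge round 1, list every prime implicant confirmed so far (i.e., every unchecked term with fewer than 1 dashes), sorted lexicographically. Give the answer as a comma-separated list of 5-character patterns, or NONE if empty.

NONE

Round 0: 00001✓ 00100✓ 00101✓ 00111✓ 01001✓ 01100✓ 01101✓ 01111✓ 10000✓ 10001✓ 10010✓ 10011✓ 10101✓ 10110✓ 11001✓ 11110✓ 11111✓
Round 1: -0001✓ -0101✓ -1001✓ -1111 0-001✓ 0-100✓ 0-101✓ 0-111✓ 00-01✓ 001-1✓ 0010-✓ 01-01✓ 011-1✓ 0110-✓ 1-001✓ 1-110 10-01✓ 10-10 100-0✓ 100-1✓ 1000-✓ 1001-✓ 1111-
Round 2: --001 -0-01 0--01 0-1-1 0-10- 100--
PIs = {--001, -0-01, -1111, 0--01, 0-1-1, 0-10-, 1-110, 10-10, 100--, 1111-}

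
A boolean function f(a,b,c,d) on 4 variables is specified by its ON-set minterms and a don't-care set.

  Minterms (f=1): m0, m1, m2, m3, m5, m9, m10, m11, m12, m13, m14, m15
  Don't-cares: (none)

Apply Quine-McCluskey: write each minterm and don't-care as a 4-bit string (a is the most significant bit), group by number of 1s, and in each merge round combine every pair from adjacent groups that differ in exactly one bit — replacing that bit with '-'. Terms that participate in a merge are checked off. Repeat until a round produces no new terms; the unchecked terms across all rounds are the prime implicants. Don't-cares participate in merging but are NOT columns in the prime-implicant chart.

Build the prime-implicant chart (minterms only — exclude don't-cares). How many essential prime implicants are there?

3

[col 0] 0000*, 0001*, 0010*, 0011*, 0101*, 1001*, 1010*, 1011*, 1100*, 1101*, 1110*, 1111*
[col 1] -001*, -010*, -011*, -101*, 0-01*, 00-0*, 00-1*, 000-*, 001-*, 1-01*, 1-10*, 1-11*, 10-1*, 101-*, 11-0*, 11-1*, 110-*, 111-*
[col 2] --01, -0-1, -01-, 00--, 1--1, 1-1-, 11--
Prime implicants: --01, -0-1, -01-, 00--, 1--1, 1-1-, 11--
PI chart (minterm → PIs covering it):
  0 | 00--  (sole → essential)
  1 | --01,-0-1,00--
  2 | -01-,00--
  3 | -0-1,-01-,00--
  5 | --01  (sole → essential)
  9 | --01,-0-1,1--1
  10 | -01-,1-1-
  11 | -0-1,-01-,1--1,1-1-
  12 | 11--  (sole → essential)
  13 | --01,1--1,11--
  14 | 1-1-,11--
  15 | 1--1,1-1-,11--
Essential prime implicants: --01, 00--, 11--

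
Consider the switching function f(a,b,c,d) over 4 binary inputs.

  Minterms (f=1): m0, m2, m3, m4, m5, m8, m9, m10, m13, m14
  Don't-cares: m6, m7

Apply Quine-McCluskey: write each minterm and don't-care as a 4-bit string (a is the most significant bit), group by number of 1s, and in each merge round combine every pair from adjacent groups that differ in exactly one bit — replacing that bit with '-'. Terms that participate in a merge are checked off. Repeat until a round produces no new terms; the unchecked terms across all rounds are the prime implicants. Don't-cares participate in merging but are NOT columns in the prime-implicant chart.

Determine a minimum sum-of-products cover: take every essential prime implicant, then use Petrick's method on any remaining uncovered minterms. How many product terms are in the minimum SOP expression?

5

Round 0: 0000✓ 0010✓ 0011✓ 0100✓ 0101✓ 0110✓ 0111✓ 1000✓ 1001✓ 1010✓ 1101✓ 1110✓
Round 1: -000✓ -010✓ -101 -110✓ 0-00✓ 0-10✓ 0-11✓ 00-0✓ 001-✓ 01-0✓ 01-1✓ 010-✓ 011-✓ 1-01 1-10✓ 10-0✓ 100-
Round 2: --10 -0-0 0--0 0-1- 01--
PIs = {--10, -0-0, -101, 0--0, 0-1-, 01--, 1-01, 100-}
Coverage chart:
  m0: -0-0,0--0
  m2: --10,-0-0,0--0,0-1-
  m3: 0-1- ←essential
  m4: 0--0,01--
  m5: -101,01--
  m8: -0-0,100-
  m9: 1-01,100-
  m10: --10,-0-0
  m13: -101,1-01
  m14: --10 ←essential
Essential: --10, 0-1-
Petrick residual → -0-0, 01--, 1-01
Min cover (5 terms): cd' + b'd' + a'c + a'b + ac'd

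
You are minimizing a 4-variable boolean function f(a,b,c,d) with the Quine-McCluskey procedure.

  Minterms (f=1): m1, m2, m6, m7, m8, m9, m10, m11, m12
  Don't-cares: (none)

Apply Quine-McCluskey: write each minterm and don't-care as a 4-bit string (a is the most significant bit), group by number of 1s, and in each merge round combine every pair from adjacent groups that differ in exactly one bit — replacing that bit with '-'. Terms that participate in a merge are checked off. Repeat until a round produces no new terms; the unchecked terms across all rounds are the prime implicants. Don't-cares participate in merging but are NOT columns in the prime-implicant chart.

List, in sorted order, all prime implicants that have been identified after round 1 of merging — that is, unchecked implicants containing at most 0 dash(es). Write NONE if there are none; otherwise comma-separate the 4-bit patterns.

[col 0] 0001*, 0010*, 0110*, 0111*, 1000*, 1001*, 1010*, 1011*, 1100*
[col 1] -001, -010, 0-10, 011-, 1-00, 10-0*, 10-1*, 100-*, 101-*
[col 2] 10--
Prime implicants: -001, -010, 0-10, 011-, 1-00, 10--

NONE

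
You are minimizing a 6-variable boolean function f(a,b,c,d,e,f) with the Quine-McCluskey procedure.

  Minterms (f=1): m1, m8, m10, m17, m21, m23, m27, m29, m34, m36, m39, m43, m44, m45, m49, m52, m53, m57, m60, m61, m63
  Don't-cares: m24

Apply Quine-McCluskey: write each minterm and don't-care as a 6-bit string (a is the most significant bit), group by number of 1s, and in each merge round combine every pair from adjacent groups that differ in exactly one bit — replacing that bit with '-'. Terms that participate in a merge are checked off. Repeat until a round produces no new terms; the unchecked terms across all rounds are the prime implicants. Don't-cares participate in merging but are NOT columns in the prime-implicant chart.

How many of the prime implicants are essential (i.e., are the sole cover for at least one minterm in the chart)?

Round 0: 000001✓ 001000✓ 001010✓ 010001✓ 010101✓ 010111✓ 011000✓ 011011 011101✓ 100010 100100✓ 100111 101011 101100✓ 101101✓ 110001✓ 110100✓ 110101✓ 111001✓ 111100✓ 111101✓ 111111✓
Round 1: -10001✓ -10101✓ -11101✓ 0-0001 0-1000 0010-0 01-101✓ 010-01✓ 0101-1 1-0100✓ 1-1100✓ 1-1101✓ 10-100✓ 10110-✓ 11-001✓ 11-100✓ 11-101✓ 110-01✓ 11010-✓ 111-01✓ 1111-1 11110-✓
Round 2: -1-101 -10-01 1--100 1-110- 11--01 11-10-
PIs = {-1-101, -10-01, 0-0001, 0-1000, 0010-0, 0101-1, 011011, 1--100, 1-110-, 100010, 100111, 101011, 11--01, 11-10-, 1111-1}
Coverage chart:
  m1: 0-0001 ←essential
  m8: 0-1000,0010-0
  m10: 0010-0 ←essential
  m17: -10-01,0-0001
  m21: -1-101,-10-01,0101-1
  m23: 0101-1 ←essential
  m27: 011011 ←essential
  m29: -1-101 ←essential
  m34: 100010 ←essential
  m36: 1--100 ←essential
  m39: 100111 ←essential
  m43: 101011 ←essential
  m44: 1--100,1-110-
  m45: 1-110- ←essential
  m49: -10-01,11--01
  m52: 1--100,11-10-
  m53: -1-101,-10-01,11--01,11-10-
  m57: 11--01 ←essential
  m60: 1--100,1-110-,11-10-
  m61: -1-101,1-110-,11--01,11-10-,1111-1
  m63: 1111-1 ←essential
Essential: -1-101, 0-0001, 0010-0, 0101-1, 011011, 1--100, 1-110-, 100010, 100111, 101011, 11--01, 1111-1

12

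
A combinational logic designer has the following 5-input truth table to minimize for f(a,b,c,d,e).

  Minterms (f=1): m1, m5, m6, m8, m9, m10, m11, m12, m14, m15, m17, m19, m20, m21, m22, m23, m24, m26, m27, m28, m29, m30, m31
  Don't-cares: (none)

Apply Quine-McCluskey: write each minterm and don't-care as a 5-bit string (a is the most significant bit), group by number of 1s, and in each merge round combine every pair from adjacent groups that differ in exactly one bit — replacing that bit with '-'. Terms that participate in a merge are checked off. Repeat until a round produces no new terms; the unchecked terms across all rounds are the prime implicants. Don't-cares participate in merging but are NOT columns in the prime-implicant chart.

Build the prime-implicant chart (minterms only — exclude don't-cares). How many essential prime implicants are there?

5

Round 0: 00001✓ 00101✓ 00110✓ 01000✓ 01001✓ 01010✓ 01011✓ 01100✓ 01110✓ 01111✓ 10001✓ 10011✓ 10100✓ 10101✓ 10110✓ 10111✓ 11000✓ 11010✓ 11011✓ 11100✓ 11101✓ 11110✓ 11111✓
Round 1: -0001✓ -0101✓ -0110✓ -1000✓ -1010✓ -1011✓ -1100✓ -1110✓ -1111✓ 0-001 0-110✓ 00-01✓ 01-00✓ 01-10✓ 01-11✓ 010-0✓ 010-1✓ 0100-✓ 0101-✓ 011-0✓ 0111-✓ 1-011✓ 1-100✓ 1-101✓ 1-110✓ 1-111✓ 10-01✓ 10-11✓ 100-1✓ 101-0✓ 101-1✓ 1010-✓ 1011-✓ 11-00✓ 11-10✓ 11-11✓ 110-0✓ 1101-✓ 111-0✓ 111-1✓ 1110-✓ 1111-✓
Round 2: --110 -0-01 -1-00✓ -1-10✓ -1-11✓ -10-0✓ -101-✓ -11-0✓ -111-✓ 01--0✓ 01-1-✓ 010-- 1--11 1-1-0✓ 1-1-1✓ 1-10-✓ 1-11-✓ 10--1 101--✓ 11--0✓ 11-1-✓ 111--✓
Round 3: -1--0 -1-1- 1-1--
PIs = {--110, -0-01, -1--0, -1-1-, 0-001, 010--, 1--11, 1-1--, 10--1}
Coverage chart:
  m1: -0-01,0-001
  m5: -0-01 ←essential
  m6: --110 ←essential
  m8: -1--0,010--
  m9: 0-001,010--
  m10: -1--0,-1-1-,010--
  m11: -1-1-,010--
  m12: -1--0 ←essential
  m14: --110,-1--0,-1-1-
  m15: -1-1- ←essential
  m17: -0-01,10--1
  m19: 1--11,10--1
  m20: 1-1-- ←essential
  m21: -0-01,1-1--,10--1
  m22: --110,1-1--
  m23: 1--11,1-1--,10--1
  m24: -1--0 ←essential
  m26: -1--0,-1-1-
  m27: -1-1-,1--11
  m28: -1--0,1-1--
  m29: 1-1-- ←essential
  m30: --110,-1--0,-1-1-,1-1--
  m31: -1-1-,1--11,1-1--
Essential: --110, -0-01, -1--0, -1-1-, 1-1--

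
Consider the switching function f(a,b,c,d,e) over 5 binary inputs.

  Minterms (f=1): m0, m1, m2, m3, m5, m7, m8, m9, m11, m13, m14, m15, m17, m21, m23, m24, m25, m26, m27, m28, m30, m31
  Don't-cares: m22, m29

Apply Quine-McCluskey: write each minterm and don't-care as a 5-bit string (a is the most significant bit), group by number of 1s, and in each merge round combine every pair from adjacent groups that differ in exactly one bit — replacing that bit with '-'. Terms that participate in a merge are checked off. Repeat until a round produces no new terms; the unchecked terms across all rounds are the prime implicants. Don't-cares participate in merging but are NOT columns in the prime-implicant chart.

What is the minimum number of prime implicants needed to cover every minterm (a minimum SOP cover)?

Round 0: 00000✓ 00001✓ 00010✓ 00011✓ 00101✓ 00111✓ 01000✓ 01001✓ 01011✓ 01101✓ 01110✓ 01111✓ 10001✓ 10101✓ 10110✓ 10111✓ 11000✓ 11001✓ 11010✓ 11011✓ 11100✓ 11101✓ 11110✓ 11111✓
Round 1: -0001✓ -0101✓ -0111✓ -1000✓ -1001✓ -1011✓ -1101✓ -1110✓ -1111✓ 0-000✓ 0-001✓ 0-011✓ 0-101✓ 0-111✓ 00-01✓ 00-11✓ 000-0✓ 000-1✓ 0000-✓ 0001-✓ 001-1✓ 01-01✓ 01-11✓ 010-1✓ 0100-✓ 011-1✓ 0111-✓ 1-001✓ 1-101✓ 1-110✓ 1-111✓ 10-01✓ 101-1✓ 1011-✓ 11-00✓ 11-01✓ 11-10✓ 11-11✓ 110-0✓ 110-1✓ 1100-✓ 1101-✓ 111-0✓ 111-1✓ 1110-✓ 1111-✓
Round 2: --001✓ --101✓ --111✓ -0-01✓ -01-1✓ -1-01✓ -1-11✓ -10-1✓ -100- -11-1✓ -111- 0--01✓ 0--11✓ 0-0-1✓ 0-00- 0-1-1✓ 00--1✓ 000-- 01--1✓ 1--01✓ 1-1-1✓ 1-11- 11--0✓ 11--1✓ 11-0-✓ 11-1-✓ 110--✓ 111--✓
Round 3: ---01 --1-1 -1--1 0---1 11---
PIs = {---01, --1-1, -1--1, -100-, -111-, 0---1, 0-00-, 000--, 1-11-, 11---}
Coverage chart:
  m0: 0-00-,000--
  m1: ---01,0---1,0-00-,000--
  m2: 000-- ←essential
  m3: 0---1,000--
  m5: ---01,--1-1,0---1
  m7: --1-1,0---1
  m8: -100-,0-00-
  m9: ---01,-1--1,-100-,0---1,0-00-
  m11: -1--1,0---1
  m13: ---01,--1-1,-1--1,0---1
  m14: -111- ←essential
  m15: --1-1,-1--1,-111-,0---1
  m17: ---01 ←essential
  m21: ---01,--1-1
  m23: --1-1,1-11-
  m24: -100-,11---
  m25: ---01,-1--1,-100-,11---
  m26: 11--- ←essential
  m27: -1--1,11---
  m28: 11--- ←essential
  m30: -111-,1-11-,11---
  m31: --1-1,-1--1,-111-,1-11-,11---
Essential: ---01, -111-, 000--, 11---
Petrick residual → --1-1, -1--1, -100-
Min cover (7 terms): d'e + ce + be + bc'd' + bcd + a'b'c' + ab

7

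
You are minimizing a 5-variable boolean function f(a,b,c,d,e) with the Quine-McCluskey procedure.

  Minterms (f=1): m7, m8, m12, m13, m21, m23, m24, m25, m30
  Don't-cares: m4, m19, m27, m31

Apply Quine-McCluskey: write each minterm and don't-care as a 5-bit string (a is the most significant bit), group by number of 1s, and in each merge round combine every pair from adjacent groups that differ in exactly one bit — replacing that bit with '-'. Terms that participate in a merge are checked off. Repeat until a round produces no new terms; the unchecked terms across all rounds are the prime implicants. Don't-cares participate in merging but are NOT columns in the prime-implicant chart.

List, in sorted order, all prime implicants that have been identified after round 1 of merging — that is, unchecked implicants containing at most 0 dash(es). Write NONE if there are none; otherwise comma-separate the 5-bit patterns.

Round 0: 00100✓ 00111✓ 01000✓ 01100✓ 01101✓ 10011✓ 10101✓ 10111✓ 11000✓ 11001✓ 11011✓ 11110✓ 11111✓
Round 1: -0111 -1000 0-100 01-00 0110- 1-011✓ 1-111✓ 10-11✓ 101-1 11-11✓ 110-1 1100- 1111-
Round 2: 1--11
PIs = {-0111, -1000, 0-100, 01-00, 0110-, 1--11, 101-1, 110-1, 1100-, 1111-}

NONE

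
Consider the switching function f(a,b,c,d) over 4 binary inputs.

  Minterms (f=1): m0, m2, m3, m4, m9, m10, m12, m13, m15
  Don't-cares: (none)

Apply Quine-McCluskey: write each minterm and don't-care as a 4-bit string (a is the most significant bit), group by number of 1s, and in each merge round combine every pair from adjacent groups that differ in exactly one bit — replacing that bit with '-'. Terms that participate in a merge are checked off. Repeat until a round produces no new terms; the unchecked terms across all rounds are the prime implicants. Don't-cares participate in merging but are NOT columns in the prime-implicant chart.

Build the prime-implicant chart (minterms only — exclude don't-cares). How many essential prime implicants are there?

size-2^0 implicants → 0000(✓)  0010(✓)  0011(✓)  0100(✓)  1001(✓)  1010(✓)  1100(✓)  1101(✓)  1111(✓)
size-2^1 implicants → -010  -100  0-00  00-0  001-  1-01  11-1  110-
Unchecked terms (primes): -010, -100, 0-00, 00-0, 001-, 1-01, 11-1, 110-
Minterm coverage:
  m0 ⊆ 0-00,00-0
  m2 ⊆ -010,00-0,001-
  m3 ⊆ 001- [E]
  m4 ⊆ -100,0-00
  m9 ⊆ 1-01 [E]
  m10 ⊆ -010 [E]
  m12 ⊆ -100,110-
  m13 ⊆ 1-01,11-1,110-
  m15 ⊆ 11-1 [E]
E = {-010, 001-, 1-01, 11-1}

4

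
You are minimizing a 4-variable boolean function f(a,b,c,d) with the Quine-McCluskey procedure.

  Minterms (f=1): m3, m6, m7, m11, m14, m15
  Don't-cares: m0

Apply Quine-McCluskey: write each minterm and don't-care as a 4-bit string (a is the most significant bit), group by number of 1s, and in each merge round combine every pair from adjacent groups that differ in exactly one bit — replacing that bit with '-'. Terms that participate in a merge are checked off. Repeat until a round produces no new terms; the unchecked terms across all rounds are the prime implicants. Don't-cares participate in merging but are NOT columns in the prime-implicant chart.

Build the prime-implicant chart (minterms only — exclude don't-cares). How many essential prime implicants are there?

2

[col 0] 0000, 0011*, 0110*, 0111*, 1011*, 1110*, 1111*
[col 1] -011*, -110*, -111*, 0-11*, 011-*, 1-11*, 111-*
[col 2] --11, -11-
Prime implicants: --11, -11-, 0000
PI chart (minterm → PIs covering it):
  3 | --11  (sole → essential)
  6 | -11-  (sole → essential)
  7 | --11,-11-
  11 | --11  (sole → essential)
  14 | -11-  (sole → essential)
  15 | --11,-11-
Essential prime implicants: --11, -11-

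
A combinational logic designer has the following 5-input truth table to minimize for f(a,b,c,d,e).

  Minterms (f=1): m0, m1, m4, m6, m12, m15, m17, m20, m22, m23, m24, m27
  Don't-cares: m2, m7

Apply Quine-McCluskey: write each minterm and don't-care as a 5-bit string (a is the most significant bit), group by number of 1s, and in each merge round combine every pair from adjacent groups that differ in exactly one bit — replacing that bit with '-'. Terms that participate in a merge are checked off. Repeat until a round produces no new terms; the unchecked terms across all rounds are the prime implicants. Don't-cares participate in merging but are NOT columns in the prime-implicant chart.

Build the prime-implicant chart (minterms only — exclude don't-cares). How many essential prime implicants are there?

7

Round 0: 00000✓ 00001✓ 00010✓ 00100✓ 00110✓ 00111✓ 01100✓ 01111✓ 10001✓ 10100✓ 10110✓ 10111✓ 11000 11011
Round 1: -0001 -0100✓ -0110✓ -0111✓ 0-100 0-111 00-00✓ 00-10✓ 000-0✓ 0000- 001-0✓ 0011-✓ 101-0✓ 1011-✓
Round 2: -01-0 -011- 00--0
PIs = {-0001, -01-0, -011-, 0-100, 0-111, 00--0, 0000-, 11000, 11011}
Coverage chart:
  m0: 00--0,0000-
  m1: -0001,0000-
  m4: -01-0,0-100,00--0
  m6: -01-0,-011-,00--0
  m12: 0-100 ←essential
  m15: 0-111 ←essential
  m17: -0001 ←essential
  m20: -01-0 ←essential
  m22: -01-0,-011-
  m23: -011- ←essential
  m24: 11000 ←essential
  m27: 11011 ←essential
Essential: -0001, -01-0, -011-, 0-100, 0-111, 11000, 11011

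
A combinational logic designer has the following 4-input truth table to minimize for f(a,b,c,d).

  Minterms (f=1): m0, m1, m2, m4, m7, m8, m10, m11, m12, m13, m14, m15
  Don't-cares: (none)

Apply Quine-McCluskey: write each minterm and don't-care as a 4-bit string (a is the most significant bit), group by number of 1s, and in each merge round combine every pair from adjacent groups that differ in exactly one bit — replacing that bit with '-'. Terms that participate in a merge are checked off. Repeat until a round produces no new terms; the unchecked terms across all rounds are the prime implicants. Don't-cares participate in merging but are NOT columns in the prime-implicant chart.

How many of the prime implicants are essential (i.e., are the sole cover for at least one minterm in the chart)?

6

[col 0] 0000*, 0001*, 0010*, 0100*, 0111*, 1000*, 1010*, 1011*, 1100*, 1101*, 1110*, 1111*
[col 1] -000*, -010*, -100*, -111, 0-00*, 00-0*, 000-, 1-00*, 1-10*, 1-11*, 10-0*, 101-*, 11-0*, 11-1*, 110-*, 111-*
[col 2] --00, -0-0, 1--0, 1-1-, 11--
Prime implicants: --00, -0-0, -111, 000-, 1--0, 1-1-, 11--
PI chart (minterm → PIs covering it):
  0 | --00,-0-0,000-
  1 | 000-  (sole → essential)
  2 | -0-0  (sole → essential)
  4 | --00  (sole → essential)
  7 | -111  (sole → essential)
  8 | --00,-0-0,1--0
  10 | -0-0,1--0,1-1-
  11 | 1-1-  (sole → essential)
  12 | --00,1--0,11--
  13 | 11--  (sole → essential)
  14 | 1--0,1-1-,11--
  15 | -111,1-1-,11--
Essential prime implicants: --00, -0-0, -111, 000-, 1-1-, 11--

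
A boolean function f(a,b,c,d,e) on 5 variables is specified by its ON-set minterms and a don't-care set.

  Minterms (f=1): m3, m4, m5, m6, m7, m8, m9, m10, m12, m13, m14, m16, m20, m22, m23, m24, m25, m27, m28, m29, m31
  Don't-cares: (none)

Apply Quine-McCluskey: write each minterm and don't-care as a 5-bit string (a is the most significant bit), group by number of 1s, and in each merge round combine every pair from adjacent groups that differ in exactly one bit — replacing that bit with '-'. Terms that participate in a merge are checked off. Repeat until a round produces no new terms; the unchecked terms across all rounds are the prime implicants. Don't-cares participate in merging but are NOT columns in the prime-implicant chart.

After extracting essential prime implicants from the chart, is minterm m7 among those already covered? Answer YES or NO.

YES

Round 0: 00011✓ 00100✓ 00101✓ 00110✓ 00111✓ 01000✓ 01001✓ 01010✓ 01100✓ 01101✓ 01110✓ 10000✓ 10100✓ 10110✓ 10111✓ 11000✓ 11001✓ 11011✓ 11100✓ 11101✓ 11111✓
Round 1: -0100✓ -0110✓ -0111✓ -1000✓ -1001✓ -1100✓ -1101✓ 0-100✓ 0-101✓ 0-110✓ 00-11 001-0✓ 001-1✓ 0010-✓ 0011-✓ 01-00✓ 01-01✓ 01-10✓ 010-0✓ 0100-✓ 011-0✓ 0110-✓ 1-000✓ 1-100✓ 1-111 10-00✓ 101-0✓ 1011-✓ 11-00✓ 11-01✓ 11-11✓ 110-1✓ 1100-✓ 111-1✓ 1110-✓
Round 2: --100 -01-0 -011- -1-00✓ -1-01✓ -100-✓ -110-✓ 0-1-0 0-10- 001-- 01--0 01-0-✓ 1--00 11--1 11-0-✓
Round 3: -1-0-
PIs = {--100, -01-0, -011-, -1-0-, 0-1-0, 0-10-, 00-11, 001--, 01--0, 1--00, 1-111, 11--1}
Coverage chart:
  m3: 00-11 ←essential
  m4: --100,-01-0,0-1-0,0-10-,001--
  m5: 0-10-,001--
  m6: -01-0,-011-,0-1-0,001--
  m7: -011-,00-11,001--
  m8: -1-0-,01--0
  m9: -1-0- ←essential
  m10: 01--0 ←essential
  m12: --100,-1-0-,0-1-0,0-10-,01--0
  m13: -1-0-,0-10-
  m14: 0-1-0,01--0
  m16: 1--00 ←essential
  m20: --100,-01-0,1--00
  m22: -01-0,-011-
  m23: -011-,1-111
  m24: -1-0-,1--00
  m25: -1-0-,11--1
  m27: 11--1 ←essential
  m28: --100,-1-0-,1--00
  m29: -1-0-,11--1
  m31: 1-111,11--1
Essential: -1-0-, 00-11, 01--0, 1--00, 11--1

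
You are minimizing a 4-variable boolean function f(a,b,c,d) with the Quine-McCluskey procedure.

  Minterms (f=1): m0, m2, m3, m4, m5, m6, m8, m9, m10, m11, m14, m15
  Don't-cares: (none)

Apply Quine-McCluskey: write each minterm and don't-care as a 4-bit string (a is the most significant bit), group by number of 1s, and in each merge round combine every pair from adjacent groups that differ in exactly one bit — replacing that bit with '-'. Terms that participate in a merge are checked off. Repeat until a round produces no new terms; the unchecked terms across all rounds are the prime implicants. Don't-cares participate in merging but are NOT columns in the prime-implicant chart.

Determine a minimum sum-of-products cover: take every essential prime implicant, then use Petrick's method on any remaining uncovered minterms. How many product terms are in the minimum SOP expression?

[col 0] 0000*, 0010*, 0011*, 0100*, 0101*, 0110*, 1000*, 1001*, 1010*, 1011*, 1110*, 1111*
[col 1] -000*, -010*, -011*, -110*, 0-00*, 0-10*, 00-0*, 001-*, 01-0*, 010-, 1-10*, 1-11*, 10-0*, 10-1*, 100-*, 101-*, 111-*
[col 2] --10, -0-0, -01-, 0--0, 1-1-, 10--
Prime implicants: --10, -0-0, -01-, 0--0, 010-, 1-1-, 10--
PI chart (minterm → PIs covering it):
  0 | -0-0,0--0
  2 | --10,-0-0,-01-,0--0
  3 | -01-  (sole → essential)
  4 | 0--0,010-
  5 | 010-  (sole → essential)
  6 | --10,0--0
  8 | -0-0,10--
  9 | 10--  (sole → essential)
  10 | --10,-0-0,-01-,1-1-,10--
  11 | -01-,1-1-,10--
  14 | --10,1-1-
  15 | 1-1-  (sole → essential)
Essential prime implicants: -01-, 010-, 1-1-, 10--
Petrick residual → 0--0
Minimum SOP uses 5 PIs: b'c + a'd' + a'bc' + ac + ab'

5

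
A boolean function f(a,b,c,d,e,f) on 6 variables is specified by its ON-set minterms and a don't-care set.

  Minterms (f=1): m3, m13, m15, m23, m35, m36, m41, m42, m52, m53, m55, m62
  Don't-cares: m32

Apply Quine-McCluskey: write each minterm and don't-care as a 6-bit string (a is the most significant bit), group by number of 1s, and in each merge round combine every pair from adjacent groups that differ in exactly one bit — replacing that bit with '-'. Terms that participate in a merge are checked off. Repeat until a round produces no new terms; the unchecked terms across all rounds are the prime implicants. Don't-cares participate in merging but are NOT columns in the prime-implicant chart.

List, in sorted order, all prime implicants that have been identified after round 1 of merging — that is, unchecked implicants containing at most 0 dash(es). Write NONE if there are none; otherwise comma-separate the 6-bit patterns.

101001, 101010, 111110

size-2^0 implicants → 000011(✓)  001101(✓)  001111(✓)  010111(✓)  100000(✓)  100011(✓)  100100(✓)  101001  101010  110100(✓)  110101(✓)  110111(✓)  111110
size-2^1 implicants → -00011  -10111  0011-1  1-0100  100-00  1101-1  11010-
Unchecked terms (primes): -00011, -10111, 0011-1, 1-0100, 100-00, 101001, 101010, 1101-1, 11010-, 111110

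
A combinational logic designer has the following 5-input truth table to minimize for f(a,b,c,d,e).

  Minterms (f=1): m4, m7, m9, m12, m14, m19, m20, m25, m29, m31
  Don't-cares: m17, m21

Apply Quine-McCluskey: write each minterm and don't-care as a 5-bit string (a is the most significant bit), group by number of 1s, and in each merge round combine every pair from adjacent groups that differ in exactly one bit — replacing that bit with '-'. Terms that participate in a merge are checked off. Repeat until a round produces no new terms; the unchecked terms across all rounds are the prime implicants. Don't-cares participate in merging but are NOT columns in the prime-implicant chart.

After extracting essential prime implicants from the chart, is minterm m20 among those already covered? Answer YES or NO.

[col 0] 00100*, 00111, 01001*, 01100*, 01110*, 10001*, 10011*, 10100*, 10101*, 11001*, 11101*, 11111*
[col 1] -0100, -1001, 0-100, 011-0, 1-001*, 1-101*, 10-01*, 100-1, 1010-, 11-01*, 111-1
[col 2] 1--01
Prime implicants: -0100, -1001, 0-100, 00111, 011-0, 1--01, 100-1, 1010-, 111-1
PI chart (minterm → PIs covering it):
  4 | -0100,0-100
  7 | 00111  (sole → essential)
  9 | -1001  (sole → essential)
  12 | 0-100,011-0
  14 | 011-0  (sole → essential)
  19 | 100-1  (sole → essential)
  20 | -0100,1010-
  25 | -1001,1--01
  29 | 1--01,111-1
  31 | 111-1  (sole → essential)
Essential prime implicants: -1001, 00111, 011-0, 100-1, 111-1

NO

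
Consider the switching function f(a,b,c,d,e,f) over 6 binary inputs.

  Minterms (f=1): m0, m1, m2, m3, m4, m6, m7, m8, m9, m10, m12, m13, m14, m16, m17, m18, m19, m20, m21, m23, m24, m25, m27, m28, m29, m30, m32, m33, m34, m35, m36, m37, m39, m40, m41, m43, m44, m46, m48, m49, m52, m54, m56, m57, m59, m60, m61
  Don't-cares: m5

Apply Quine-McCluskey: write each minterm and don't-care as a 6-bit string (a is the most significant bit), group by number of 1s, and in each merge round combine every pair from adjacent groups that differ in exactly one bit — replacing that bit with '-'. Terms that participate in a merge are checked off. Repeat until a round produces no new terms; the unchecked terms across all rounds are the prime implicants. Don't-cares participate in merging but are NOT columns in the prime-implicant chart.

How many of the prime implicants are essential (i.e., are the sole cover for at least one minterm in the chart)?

[col 0] 000000*, 000001*, 000010*, 000011*, 000100*, 000101*, 000110*, 000111*, 001000*, 001001*, 001010*, 001100*, 001101*, 001110*, 010000*, 010001*, 010010*, 010011*, 010100*, 010101*, 010111*, 011000*, 011001*, 011011*, 011100*, 011101*, 011110*, 100000*, 100001*, 100010*, 100011*, 100100*, 100101*, 100111*, 101000*, 101001*, 101011*, 101100*, 101110*, 110000*, 110001*, 110100*, 110110*, 111000*, 111001*, 111011*, 111100*, 111101*
[col 1] -00000*, -00001*, -00010*, -00011*, -00100*, -00101*, -00111*, -01000*, -01001*, -01100*, -01110*, -10000*, -10001*, -10100*, -11000*, -11001*, -11011*, -11100*, -11101*, 0-0000*, 0-0001*, 0-0010*, 0-0011*, 0-0100*, 0-0101*, 0-0111*, 0-1000*, 0-1001*, 0-1100*, 0-1101*, 0-1110*, 00-000*, 00-001*, 00-010*, 00-100*, 00-101*, 00-110*, 000-00*, 000-01*, 000-10*, 000-11*, 0000-0*, 0000-1*, 00000-*, 00001-*, 0001-0*, 0001-1*, 00010-*, 00011-*, 001-00*, 001-01*, 001-10*, 0010-0*, 00100-*, 0011-0*, 00110-*, 01-000*, 01-001*, 01-011*, 01-100*, 01-101*, 010-00*, 010-01*, 010-11*, 0100-0*, 0100-1*, 01000-*, 01001-*, 0101-1*, 01010-*, 011-00*, 011-01*, 0110-1*, 01100-*, 0111-0*, 01110-*, 1-0000*, 1-0001*, 1-0100*, 1-1000*, 1-1001*, 1-1011*, 1-1100*, 10-000*, 10-001*, 10-011*, 10-100*, 100-00*, 100-01*, 100-11*, 1000-0*, 1000-1*, 10000-*, 10001-*, 1001-1*, 10010-*, 101-00*, 1010-1*, 10100-*, 1011-0*, 11-000*, 11-001*, 11-100*, 110-00*, 11000-*, 1101-0, 111-00*, 111-01*, 1110-1*, 11100-*, 11110-*
[col 2] --0000*, --0001*, --0100*, --1000*, --1001*, --1100*, -0-000*, -0-001*, -0-100*, -00-00*, -00-01*, -00-11*, -000-0*, -000-1*, -0000-*, -0001-*, -001-1*, -0010-*, -01-00*, -0100-*, -011-0, -1-000*, -1-001*, -1-100*, -10-00*, -1000-*, -11-00*, -11-01*, -110-1, -1100-*, -1110-*, 0--000*, 0--001*, 0--100*, 0--101*, 0-0-00*, 0-0-01*, 0-0-11*, 0-00-0*, 0-00-1*, 0-000-*, 0-001-*, 0-01-1*, 0-010-*, 0-1-00*, 0-1-01*, 0-100-*, 0-11-0, 0-110-*, 00--00*, 00--01*, 00--10*, 00-0-0*, 00-00-*, 00-1-0*, 00-10-*, 000--0*, 000--1*, 000-0-*, 000-1-*, 0000--*, 0001--*, 001--0*, 001-0-*, 01--00*, 01--01*, 01-0-1, 01-00-*, 01-10-*, 010--1*, 010-0-*, 0100--*, 011-0-*, 1--000*, 1--001*, 1--100*, 1-0-00*, 1-000-*, 1-1-00*, 1-10-1, 1-100-*, 10--00*, 10-0-1, 10-00-*, 100--1*, 100-0-*, 1000--*, 11--00*, 11-00-*, 111-0-*
[col 3] ---000*, ---001*, ---100*, --0-00*, --000-*, --1-00*, --100-*, -0--00*, -0-00-*, -00--1, -00-0-, -000--, -1--00*, -1-00-*, -11-0-, 0---00*, 0---01*, 0--00-*, 0--10-*, 0-0--1, 0-0-0-*, 0-00--, 0-1-0-*, 00---0, 00--0-*, 000---, 01--0-*, 1---00*, 1--00-*
[col 4] ----00, ---00-, 0---0-
Prime implicants: ----00, ---00-, -00--1, -00-0-, -000--, -011-0, -11-0-, -110-1, 0---0-, 0-0--1, 0-00--, 0-11-0, 00---0, 000---, 01-0-1, 1-10-1, 10-0-1, 1101-0
PI chart (minterm → PIs covering it):
  0 | ----00,---00-,-00-0-,-000--,0---0-,0-00--,00---0,000---
  1 | ---00-,-00--1,-00-0-,-000--,0---0-,0-0--1,0-00--,000---
  2 | -000--,0-00--,00---0,000---
  3 | -00--1,-000--,0-0--1,0-00--,000---
  4 | ----00,-00-0-,0---0-,00---0,000---
  6 | 00---0,000---
  7 | -00--1,0-0--1,000---
  8 | ----00,---00-,0---0-,00---0
  9 | ---00-,0---0-
  10 | 00---0  (sole → essential)
  12 | ----00,-011-0,0---0-,0-11-0,00---0
  13 | 0---0-  (sole → essential)
  14 | -011-0,0-11-0,00---0
  16 | ----00,---00-,0---0-,0-00--
  17 | ---00-,0---0-,0-0--1,0-00--,01-0-1
  18 | 0-00--  (sole → essential)
  19 | 0-0--1,0-00--,01-0-1
  20 | ----00,0---0-
  21 | 0---0-,0-0--1
  23 | 0-0--1  (sole → essential)
  24 | ----00,---00-,-11-0-,0---0-
  25 | ---00-,-11-0-,-110-1,0---0-,01-0-1
  27 | -110-1,01-0-1
  28 | ----00,-11-0-,0---0-,0-11-0
  29 | -11-0-,0---0-
  30 | 0-11-0  (sole → essential)
  32 | ----00,---00-,-00-0-,-000--
  33 | ---00-,-00--1,-00-0-,-000--,10-0-1
  34 | -000--  (sole → essential)
  35 | -00--1,-000--,10-0-1
  36 | ----00,-00-0-
  37 | -00--1,-00-0-
  39 | -00--1  (sole → essential)
  40 | ----00,---00-
  41 | ---00-,1-10-1,10-0-1
  43 | 1-10-1,10-0-1
  44 | ----00,-011-0
  46 | -011-0  (sole → essential)
  48 | ----00,---00-
  49 | ---00-  (sole → essential)
  52 | ----00,1101-0
  54 | 1101-0  (sole → essential)
  56 | ----00,---00-,-11-0-
  57 | ---00-,-11-0-,-110-1,1-10-1
  59 | -110-1,1-10-1
  60 | ----00,-11-0-
  61 | -11-0-  (sole → essential)
Essential prime implicants: ---00-, -00--1, -000--, -011-0, -11-0-, 0---0-, 0-0--1, 0-00--, 0-11-0, 00---0, 1101-0

11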